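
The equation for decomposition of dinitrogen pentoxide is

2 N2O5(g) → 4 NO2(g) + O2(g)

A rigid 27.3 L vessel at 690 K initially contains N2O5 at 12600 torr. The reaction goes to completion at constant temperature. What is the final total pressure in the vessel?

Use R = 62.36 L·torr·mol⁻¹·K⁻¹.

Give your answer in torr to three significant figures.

Rigid vessel, constant T ⇒ P scales with total gas moles (2 → 5).
P_final = (5/2) × 12600 = 31500 torr

31500 torr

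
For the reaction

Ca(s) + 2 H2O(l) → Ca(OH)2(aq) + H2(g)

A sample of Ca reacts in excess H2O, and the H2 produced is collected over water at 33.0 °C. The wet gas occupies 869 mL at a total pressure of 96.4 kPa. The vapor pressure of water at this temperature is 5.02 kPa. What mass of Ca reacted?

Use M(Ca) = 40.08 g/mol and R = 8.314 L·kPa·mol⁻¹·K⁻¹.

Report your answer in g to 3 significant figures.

P(H2) = 96.4 − 5.02 = 91.38 kPa
n(H2) = PV/RT = (91.38 × 0.8690) / (8.314 × 306.15) = 0.03120 mol
n(Ca) = (1/1) × 0.03120 = 0.03120 mol
m(Ca) = 0.03120 × 40.08 = 1.250 g

1.25 g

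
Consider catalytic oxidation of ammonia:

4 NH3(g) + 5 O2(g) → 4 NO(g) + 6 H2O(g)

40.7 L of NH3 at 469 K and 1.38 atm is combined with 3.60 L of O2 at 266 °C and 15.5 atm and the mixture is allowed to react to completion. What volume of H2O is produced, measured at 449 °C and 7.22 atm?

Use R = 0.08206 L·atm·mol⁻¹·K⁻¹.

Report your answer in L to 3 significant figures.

n(NH3) = PV/RT = (1.38 × 40.7) / (0.08206 × 469) = 1.459 mol
n(O2) = PV/RT = (15.5 × 3.60) / (0.08206 × 539.15) = 1.261 mol
For 1.459 mol NH3, stoichiometry requires (5/4) × 1.459 = 1.824 mol O2; 1.261 mol is available, so O2 is limiting.
n(H2O) = (6/5) × 1.261 = 1.513 mol
V(H2O) = nRT/P = 1.513 × 0.08206 × 722.15 / 7.22 = 12.42 L

12.4 L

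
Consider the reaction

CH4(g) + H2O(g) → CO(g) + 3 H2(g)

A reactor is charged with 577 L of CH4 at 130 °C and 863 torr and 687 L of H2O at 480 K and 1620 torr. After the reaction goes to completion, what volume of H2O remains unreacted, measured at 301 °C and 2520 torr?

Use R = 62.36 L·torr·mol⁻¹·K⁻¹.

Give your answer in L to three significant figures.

n(CH4) = PV/RT = (863 × 577) / (62.36 × 403.15) = 19.81 mol
n(H2O) = PV/RT = (1620 × 687) / (62.36 × 480) = 37.18 mol
For 19.81 mol CH4, stoichiometry requires (1/1) × 19.81 = 19.81 mol H2O; 37.18 mol is available, so CH4 is limiting.
n(H2O) consumed = (1/1) × 19.81 = 19.81 mol; remaining = 37.18 − 19.81 = 17.37 mol
V(H2O) = nRT/P = 17.37 × 62.36 × 574.15 / 2520 = 246.8 L

247 L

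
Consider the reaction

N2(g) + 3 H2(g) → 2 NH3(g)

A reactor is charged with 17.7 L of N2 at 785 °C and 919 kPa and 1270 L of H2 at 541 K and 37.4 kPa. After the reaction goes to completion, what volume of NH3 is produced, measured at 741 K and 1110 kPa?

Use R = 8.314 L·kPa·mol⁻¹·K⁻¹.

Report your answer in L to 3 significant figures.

n(N2) = PV/RT = (919 × 17.7) / (8.314 × 1058.15) = 1.849 mol
n(H2) = PV/RT = (37.4 × 1270) / (8.314 × 541) = 10.56 mol
For 1.849 mol N2, stoichiometry requires (3/1) × 1.849 = 5.547 mol H2; 10.56 mol is available, so N2 is limiting.
n(NH3) = (2/1) × 1.849 = 3.698 mol
V(NH3) = nRT/P = 3.698 × 8.314 × 741 / 1110 = 20.52 L

20.5 L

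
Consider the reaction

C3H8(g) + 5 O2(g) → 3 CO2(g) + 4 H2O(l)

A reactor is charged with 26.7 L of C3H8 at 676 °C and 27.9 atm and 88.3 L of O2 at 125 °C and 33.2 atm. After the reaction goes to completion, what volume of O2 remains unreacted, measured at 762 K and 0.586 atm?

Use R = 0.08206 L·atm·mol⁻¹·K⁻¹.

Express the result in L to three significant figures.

n(C3H8) = PV/RT = (27.9 × 26.7) / (0.08206 × 949.15) = 9.564 mol
n(O2) = PV/RT = (33.2 × 88.3) / (0.08206 × 398.15) = 89.73 mol
For 9.564 mol C3H8, stoichiometry requires (5/1) × 9.564 = 47.82 mol O2; 89.73 mol is available, so C3H8 is limiting.
n(O2) consumed = (5/1) × 9.564 = 47.82 mol; remaining = 89.73 − 47.82 = 41.91 mol
V(O2) = nRT/P = 41.91 × 0.08206 × 762 / 0.586 = 4472 L

4470 L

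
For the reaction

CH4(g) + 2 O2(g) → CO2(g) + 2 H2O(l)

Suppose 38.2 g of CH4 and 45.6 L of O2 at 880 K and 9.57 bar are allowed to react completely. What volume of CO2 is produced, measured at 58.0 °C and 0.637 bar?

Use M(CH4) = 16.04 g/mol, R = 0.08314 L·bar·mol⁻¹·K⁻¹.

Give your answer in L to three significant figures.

n(CH4) = 38.2 / 16.04 = 2.382 mol
n(O2) = PV/RT = (9.57 × 45.6) / (0.08314 × 880) = 5.965 mol
For 2.382 mol CH4, stoichiometry requires (2/1) × 2.382 = 4.764 mol O2; 5.965 mol is available, so CH4 is limiting.
n(CO2) = (1/1) × 2.382 = 2.382 mol
V(CO2) = nRT/P = 2.382 × 0.08314 × 331.15 / 0.637 = 103.0 L

103 L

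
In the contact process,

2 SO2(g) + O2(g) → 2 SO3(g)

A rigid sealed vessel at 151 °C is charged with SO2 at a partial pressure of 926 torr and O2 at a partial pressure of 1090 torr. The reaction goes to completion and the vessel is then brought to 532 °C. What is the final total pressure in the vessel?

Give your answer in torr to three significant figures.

With V and T fixed, P_i ∝ n_i, so the mole ratios apply directly to partial pressures at 151 °C.
P(O2) required for 926 torr of SO2 = (1/2) × 926 = 463.0 torr; available 1090 torr, so SO2 is limiting.
P(O2) remaining = 1090 − (1/2) × 926 = 627.0 torr
P(gaseous products) = (2)/2 × 926 = 926.0 torr
P_total at 151 °C = 627.0 + 926.0 = 1553 torr
Scaling to 532 °C: P = 1553 × 805.15/424.15 = 2948 torr

2950 torr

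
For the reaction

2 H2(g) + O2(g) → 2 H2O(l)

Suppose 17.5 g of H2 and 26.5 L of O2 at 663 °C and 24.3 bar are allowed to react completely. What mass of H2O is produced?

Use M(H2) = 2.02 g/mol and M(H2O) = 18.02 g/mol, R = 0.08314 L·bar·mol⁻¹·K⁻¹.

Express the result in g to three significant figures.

156 g

n(H2) = 17.5 / 2.02 = 8.663 mol
n(O2) = PV/RT = (24.3 × 26.5) / (0.08314 × 936.15) = 8.274 mol
For 8.663 mol H2, stoichiometry requires (1/2) × 8.663 = 4.332 mol O2; 8.274 mol is available, so H2 is limiting.
n(H2O) = (2/2) × 8.663 = 8.663 mol
m(H2O) = 8.663 × 18.02 = 156.1 g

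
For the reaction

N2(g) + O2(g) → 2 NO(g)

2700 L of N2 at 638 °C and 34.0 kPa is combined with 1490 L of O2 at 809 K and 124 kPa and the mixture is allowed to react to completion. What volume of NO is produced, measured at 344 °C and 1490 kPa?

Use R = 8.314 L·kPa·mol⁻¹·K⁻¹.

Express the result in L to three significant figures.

83.5 L

n(N2) = PV/RT = (34.0 × 2700) / (8.314 × 911.15) = 12.12 mol
n(O2) = PV/RT = (124 × 1490) / (8.314 × 809) = 27.47 mol
For 12.12 mol N2, stoichiometry requires (1/1) × 12.12 = 12.12 mol O2; 27.47 mol is available, so N2 is limiting.
n(NO) = (2/1) × 12.12 = 24.24 mol
V(NO) = nRT/P = 24.24 × 8.314 × 617.15 / 1490 = 83.47 L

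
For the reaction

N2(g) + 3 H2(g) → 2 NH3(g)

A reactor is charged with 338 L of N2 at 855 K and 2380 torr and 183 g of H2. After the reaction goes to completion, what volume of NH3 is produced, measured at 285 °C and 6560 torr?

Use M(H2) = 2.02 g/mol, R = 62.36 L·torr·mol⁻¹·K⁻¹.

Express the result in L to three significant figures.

160 L

n(N2) = PV/RT = (2380 × 338) / (62.36 × 855) = 15.09 mol
n(H2) = 183 / 2.02 = 90.59 mol
For 15.09 mol N2, stoichiometry requires (3/1) × 15.09 = 45.27 mol H2; 90.59 mol is available, so N2 is limiting.
n(NH3) = (2/1) × 15.09 = 30.18 mol
V(NH3) = nRT/P = 30.18 × 62.36 × 558.15 / 6560 = 160.1 L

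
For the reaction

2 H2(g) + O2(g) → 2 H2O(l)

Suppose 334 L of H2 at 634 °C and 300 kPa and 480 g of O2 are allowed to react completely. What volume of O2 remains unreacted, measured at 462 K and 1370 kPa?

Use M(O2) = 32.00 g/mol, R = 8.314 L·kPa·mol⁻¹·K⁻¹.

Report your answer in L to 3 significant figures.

n(H2) = PV/RT = (300 × 334) / (8.314 × 907.15) = 13.29 mol
n(O2) = 480 / 32.00 = 15.00 mol
For 13.29 mol H2, stoichiometry requires (1/2) × 13.29 = 6.645 mol O2; 15.00 mol is available, so H2 is limiting.
n(O2) consumed = (1/2) × 13.29 = 6.645 mol; remaining = 15.00 − 6.645 = 8.355 mol
V(O2) = nRT/P = 8.355 × 8.314 × 462 / 1370 = 23.42 L

23.4 L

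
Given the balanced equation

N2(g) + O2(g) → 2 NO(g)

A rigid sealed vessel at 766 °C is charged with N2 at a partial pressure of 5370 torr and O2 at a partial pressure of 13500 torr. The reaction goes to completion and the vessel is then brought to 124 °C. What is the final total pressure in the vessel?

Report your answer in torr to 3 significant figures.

With V and T fixed, P_i ∝ n_i, so the mole ratios apply directly to partial pressures at 766 °C.
P(O2) required for 5370 torr of N2 = (1/1) × 5370 = 5370 torr; available 13500 torr, so N2 is limiting.
P(O2) remaining = 13500 − (1/1) × 5370 = 8130 torr
P(gaseous products) = (2)/1 × 5370 = 10740 torr
P_total at 766 °C = 8130 + 10740 = 18870 torr
Scaling to 124 °C: P = 18870 × 397.15/1039.15 = 7212 torr

7210 torr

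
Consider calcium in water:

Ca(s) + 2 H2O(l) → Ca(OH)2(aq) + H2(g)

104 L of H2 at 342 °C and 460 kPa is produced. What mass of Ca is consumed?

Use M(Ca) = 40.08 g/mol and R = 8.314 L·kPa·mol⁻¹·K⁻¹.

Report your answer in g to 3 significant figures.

375 g

n(H2) = PV/RT = (460 × 104) / (8.314 × 615.15) = 9.354 mol
n(Ca) = (1/1) × 9.354 = 9.354 mol
m(Ca) = 9.354 × 40.08 = 374.9 g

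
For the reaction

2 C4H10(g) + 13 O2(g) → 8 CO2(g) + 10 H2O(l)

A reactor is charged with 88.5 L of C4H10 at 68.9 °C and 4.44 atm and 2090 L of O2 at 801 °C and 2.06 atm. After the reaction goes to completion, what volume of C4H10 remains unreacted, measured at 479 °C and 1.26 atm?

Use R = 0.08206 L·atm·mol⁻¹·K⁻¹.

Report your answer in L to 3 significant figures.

n(C4H10) = PV/RT = (4.44 × 88.5) / (0.08206 × 342.05) = 14.00 mol
n(O2) = PV/RT = (2.06 × 2090) / (0.08206 × 1074.15) = 48.84 mol
For 14.00 mol C4H10, stoichiometry requires (13/2) × 14.00 = 91.00 mol O2; 48.84 mol is available, so O2 is limiting.
n(C4H10) consumed = (2/13) × 48.84 = 7.514 mol; remaining = 14.00 − 7.514 = 6.486 mol
V(C4H10) = nRT/P = 6.486 × 0.08206 × 752.15 / 1.26 = 317.7 L

318 L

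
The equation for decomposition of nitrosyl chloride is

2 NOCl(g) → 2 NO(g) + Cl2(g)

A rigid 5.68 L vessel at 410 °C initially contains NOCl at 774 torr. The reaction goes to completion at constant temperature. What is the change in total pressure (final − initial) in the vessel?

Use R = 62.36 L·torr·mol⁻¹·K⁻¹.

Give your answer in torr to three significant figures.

387 torr

Rigid vessel, constant T ⇒ P scales with total gas moles (2 → 3).
P_final = (3/2) × 774 = 1161 torr; ΔP = 1161 − 774 = 387.0 torr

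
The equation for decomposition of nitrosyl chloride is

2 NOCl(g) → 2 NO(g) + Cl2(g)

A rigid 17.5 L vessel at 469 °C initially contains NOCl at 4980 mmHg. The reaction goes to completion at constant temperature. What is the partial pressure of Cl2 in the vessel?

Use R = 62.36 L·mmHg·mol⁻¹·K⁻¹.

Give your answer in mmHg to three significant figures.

n(NOCl)₀ = PV/RT = (4980 × 17.5) / (62.36 × 742.15) = 1.883 mol
n(Cl2) = (1/2) × 1.883 = 0.9415 mol
P(Cl2) = nRT/V = 0.9415 × 62.36 × 742.15 / 17.5 = 2490 mmHg

2490 mmHg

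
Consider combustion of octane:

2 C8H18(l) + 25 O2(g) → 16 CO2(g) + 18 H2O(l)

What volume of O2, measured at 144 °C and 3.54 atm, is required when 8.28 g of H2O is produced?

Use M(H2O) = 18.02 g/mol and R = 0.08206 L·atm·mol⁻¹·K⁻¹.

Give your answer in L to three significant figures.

n(H2O) = 8.280 / 18.02 = 0.4595 mol
n(O2) = (25/18) × 0.4595 = 0.6382 mol
V = nRT/P = 0.6382 × 0.08206 × 417.15 / 3.54 = 6.171 L

6.17 L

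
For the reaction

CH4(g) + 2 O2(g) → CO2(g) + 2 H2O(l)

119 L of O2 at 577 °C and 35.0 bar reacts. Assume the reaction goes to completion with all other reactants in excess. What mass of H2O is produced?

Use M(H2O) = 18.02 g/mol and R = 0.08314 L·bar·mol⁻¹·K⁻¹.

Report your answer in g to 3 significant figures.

1060 g

n(O2) = PV/RT = (35.0 × 119) / (0.08314 × 850.15) = 58.93 mol
n(H2O) = (2/2) × 58.93 = 58.93 mol
m(H2O) = 58.93 × 18.02 = 1062 g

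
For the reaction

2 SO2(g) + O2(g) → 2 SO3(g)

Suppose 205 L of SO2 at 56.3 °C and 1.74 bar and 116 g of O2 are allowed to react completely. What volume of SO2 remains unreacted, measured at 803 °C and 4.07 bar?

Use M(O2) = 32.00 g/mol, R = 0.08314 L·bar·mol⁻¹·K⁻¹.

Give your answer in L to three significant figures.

127 L

n(SO2) = PV/RT = (1.74 × 205) / (0.08314 × 329.45) = 13.02 mol
n(O2) = 116 / 32.00 = 3.625 mol
For 13.02 mol SO2, stoichiometry requires (1/2) × 13.02 = 6.510 mol O2; 3.625 mol is available, so O2 is limiting.
n(SO2) consumed = (2/1) × 3.625 = 7.250 mol; remaining = 13.02 − 7.250 = 5.770 mol
V(SO2) = nRT/P = 5.770 × 0.08314 × 1076.15 / 4.07 = 126.8 L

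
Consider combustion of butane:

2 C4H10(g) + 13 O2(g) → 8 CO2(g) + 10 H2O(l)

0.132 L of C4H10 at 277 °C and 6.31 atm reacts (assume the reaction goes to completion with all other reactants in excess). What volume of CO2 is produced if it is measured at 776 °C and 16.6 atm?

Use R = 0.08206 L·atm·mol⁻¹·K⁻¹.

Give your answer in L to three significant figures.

0.383 L

n(C4H10) = PV/RT = (6.31 × 0.132) / (0.08206 × 550.15) = 0.01845 mol
n(CO2) = (8/2) × 0.01845 = 0.07380 mol
V = nRT/P = 0.07380 × 0.08206 × 1049.15 / 16.6 = 0.3828 L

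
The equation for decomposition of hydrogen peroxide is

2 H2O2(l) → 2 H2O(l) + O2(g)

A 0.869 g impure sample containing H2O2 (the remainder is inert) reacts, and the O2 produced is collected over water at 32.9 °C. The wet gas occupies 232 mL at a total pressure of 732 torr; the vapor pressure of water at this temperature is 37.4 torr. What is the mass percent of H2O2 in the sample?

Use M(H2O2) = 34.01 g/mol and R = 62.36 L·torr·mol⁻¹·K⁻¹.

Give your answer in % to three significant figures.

P(O2) = 732 − 37.4 = 694.6 torr
n(O2) = PV/RT = (694.6 × 0.2320) / (62.36 × 306.05) = 0.008444 mol
n(H2O2) = (2/1) × 0.008444 = 0.01689 mol
m(H2O2) = 0.01689 × 34.01 = 0.5744 g
%H2O2 = 0.5744 / 0.869 × 100 = 66.10%

66.1 %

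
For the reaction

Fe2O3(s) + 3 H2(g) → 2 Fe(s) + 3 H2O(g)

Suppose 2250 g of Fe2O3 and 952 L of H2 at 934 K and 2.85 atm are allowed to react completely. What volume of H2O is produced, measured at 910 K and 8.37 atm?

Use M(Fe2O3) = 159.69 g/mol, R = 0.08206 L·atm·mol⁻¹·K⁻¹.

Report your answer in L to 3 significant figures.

n(Fe2O3) = 2250 / 159.69 = 14.09 mol
n(H2) = PV/RT = (2.85 × 952) / (0.08206 × 934) = 35.40 mol
For 14.09 mol Fe2O3, stoichiometry requires (3/1) × 14.09 = 42.27 mol H2; 35.40 mol is available, so H2 is limiting.
n(H2O) = (3/3) × 35.40 = 35.40 mol
V(H2O) = nRT/P = 35.40 × 0.08206 × 910 / 8.37 = 315.8 L

316 L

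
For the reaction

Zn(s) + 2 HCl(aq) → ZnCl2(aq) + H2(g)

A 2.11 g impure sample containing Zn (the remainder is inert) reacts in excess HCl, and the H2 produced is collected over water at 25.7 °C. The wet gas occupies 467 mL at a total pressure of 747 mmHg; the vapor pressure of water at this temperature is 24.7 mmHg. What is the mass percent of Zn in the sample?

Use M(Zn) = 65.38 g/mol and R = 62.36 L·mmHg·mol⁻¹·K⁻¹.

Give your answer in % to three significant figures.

P(H2) = 747 − 24.7 = 722.3 mmHg
n(H2) = PV/RT = (722.3 × 0.4670) / (62.36 × 298.85) = 0.01810 mol
n(Zn) = (1/1) × 0.01810 = 0.01810 mol
m(Zn) = 0.01810 × 65.38 = 1.183 g
%Zn = 1.183 / 2.11 × 100 = 56.07%

56.1 %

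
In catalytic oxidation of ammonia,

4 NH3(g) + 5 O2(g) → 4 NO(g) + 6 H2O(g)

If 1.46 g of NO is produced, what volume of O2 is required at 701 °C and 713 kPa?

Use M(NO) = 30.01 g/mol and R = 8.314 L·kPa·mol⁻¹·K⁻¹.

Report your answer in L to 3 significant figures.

n(NO) = 1.460 / 30.01 = 0.04865 mol
n(O2) = (5/4) × 0.04865 = 0.06081 mol
V = nRT/P = 0.06081 × 8.314 × 974.15 / 713 = 0.6908 L

0.691 L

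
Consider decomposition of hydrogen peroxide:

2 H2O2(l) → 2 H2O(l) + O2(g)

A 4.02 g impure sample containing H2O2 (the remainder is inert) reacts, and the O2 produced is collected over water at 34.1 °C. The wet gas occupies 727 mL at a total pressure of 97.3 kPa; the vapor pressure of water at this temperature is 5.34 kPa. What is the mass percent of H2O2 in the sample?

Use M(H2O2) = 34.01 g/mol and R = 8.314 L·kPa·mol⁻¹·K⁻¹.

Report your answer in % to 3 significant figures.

44.3 %

P(O2) = 97.3 − 5.34 = 91.96 kPa
n(O2) = PV/RT = (91.96 × 0.7270) / (8.314 × 307.25) = 0.02617 mol
n(H2O2) = (2/1) × 0.02617 = 0.05234 mol
m(H2O2) = 0.05234 × 34.01 = 1.780 g
%H2O2 = 1.780 / 4.02 × 100 = 44.28%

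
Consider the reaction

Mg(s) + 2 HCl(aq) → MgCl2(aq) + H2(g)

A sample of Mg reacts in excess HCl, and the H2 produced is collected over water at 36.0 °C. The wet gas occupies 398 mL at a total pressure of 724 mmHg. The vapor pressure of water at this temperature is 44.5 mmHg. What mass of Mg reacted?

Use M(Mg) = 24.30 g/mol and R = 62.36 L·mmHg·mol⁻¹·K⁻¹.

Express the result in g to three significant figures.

0.341 g

P(H2) = 724 − 44.5 = 679.5 mmHg
n(H2) = PV/RT = (679.5 × 0.3980) / (62.36 × 309.15) = 0.01403 mol
n(Mg) = (1/1) × 0.01403 = 0.01403 mol
m(Mg) = 0.01403 × 24.30 = 0.3409 g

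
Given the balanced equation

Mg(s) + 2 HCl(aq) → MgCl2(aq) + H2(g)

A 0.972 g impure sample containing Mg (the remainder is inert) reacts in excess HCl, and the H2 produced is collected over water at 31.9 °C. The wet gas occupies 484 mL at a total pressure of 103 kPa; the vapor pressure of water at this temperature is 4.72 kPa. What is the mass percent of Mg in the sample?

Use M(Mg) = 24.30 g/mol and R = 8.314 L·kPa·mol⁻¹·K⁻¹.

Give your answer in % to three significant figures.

P(H2) = 103 − 4.72 = 98.28 kPa
n(H2) = PV/RT = (98.28 × 0.4840) / (8.314 × 305.05) = 0.01876 mol
n(Mg) = (1/1) × 0.01876 = 0.01876 mol
m(Mg) = 0.01876 × 24.30 = 0.4559 g
%Mg = 0.4559 / 0.972 × 100 = 46.90%

46.9 %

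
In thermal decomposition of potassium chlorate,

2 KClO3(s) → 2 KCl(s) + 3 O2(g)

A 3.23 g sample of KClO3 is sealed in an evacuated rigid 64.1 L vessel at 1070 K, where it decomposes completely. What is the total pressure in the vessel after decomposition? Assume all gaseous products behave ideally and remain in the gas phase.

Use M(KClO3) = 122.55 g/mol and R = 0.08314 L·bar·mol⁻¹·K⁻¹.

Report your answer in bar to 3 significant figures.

n(KClO3) = 3.23 / 122.55 = 0.02636 mol
n(gas produced) = (3/2) × 0.02636 = 0.03954 mol
P = nRT/V = 0.03954 × 0.08314 × 1070 / 64.1 = 0.05487 bar

0.0549 bar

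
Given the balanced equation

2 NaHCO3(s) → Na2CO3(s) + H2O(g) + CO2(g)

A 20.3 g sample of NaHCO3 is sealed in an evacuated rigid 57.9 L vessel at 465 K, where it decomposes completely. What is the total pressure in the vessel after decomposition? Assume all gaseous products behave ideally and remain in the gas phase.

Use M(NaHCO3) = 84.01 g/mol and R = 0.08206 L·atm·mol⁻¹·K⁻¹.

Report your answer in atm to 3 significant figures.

0.159 atm

n(NaHCO3) = 20.3 / 84.01 = 0.2416 mol
n(gas produced) = (2/2) × 0.2416 = 0.2416 mol
P = nRT/V = 0.2416 × 0.08206 × 465 / 57.9 = 0.1592 atm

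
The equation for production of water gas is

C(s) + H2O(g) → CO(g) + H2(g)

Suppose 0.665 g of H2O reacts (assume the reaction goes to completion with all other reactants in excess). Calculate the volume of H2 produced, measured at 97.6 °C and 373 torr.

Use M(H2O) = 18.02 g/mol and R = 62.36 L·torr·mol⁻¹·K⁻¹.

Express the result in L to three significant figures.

2.29 L

n(H2O) = 0.6650 / 18.02 = 0.03690 mol
n(H2) = (1/1) × 0.03690 = 0.03690 mol
V = nRT/P = 0.03690 × 62.36 × 370.75 / 373 = 2.287 L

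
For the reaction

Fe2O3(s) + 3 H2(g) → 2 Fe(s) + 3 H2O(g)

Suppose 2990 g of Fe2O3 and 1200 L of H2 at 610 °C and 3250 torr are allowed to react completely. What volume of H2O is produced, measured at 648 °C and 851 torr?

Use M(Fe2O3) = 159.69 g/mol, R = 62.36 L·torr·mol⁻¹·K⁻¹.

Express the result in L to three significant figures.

n(Fe2O3) = 2990 / 159.69 = 18.72 mol
n(H2) = PV/RT = (3250 × 1200) / (62.36 × 883.15) = 70.81 mol
For 18.72 mol Fe2O3, stoichiometry requires (3/1) × 18.72 = 56.16 mol H2; 70.81 mol is available, so Fe2O3 is limiting.
n(H2O) = (3/1) × 18.72 = 56.16 mol
V(H2O) = nRT/P = 56.16 × 62.36 × 921.15 / 851 = 3791 L

3790 L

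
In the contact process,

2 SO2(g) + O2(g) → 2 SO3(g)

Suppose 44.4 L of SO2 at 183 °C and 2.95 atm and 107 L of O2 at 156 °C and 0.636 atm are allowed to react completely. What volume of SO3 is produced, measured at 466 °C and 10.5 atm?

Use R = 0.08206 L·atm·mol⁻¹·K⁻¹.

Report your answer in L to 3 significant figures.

20.2 L

n(SO2) = PV/RT = (2.95 × 44.4) / (0.08206 × 456.15) = 3.499 mol
n(O2) = PV/RT = (0.636 × 107) / (0.08206 × 429.15) = 1.932 mol
For 3.499 mol SO2, stoichiometry requires (1/2) × 3.499 = 1.750 mol O2; 1.932 mol is available, so SO2 is limiting.
n(SO3) = (2/2) × 3.499 = 3.499 mol
V(SO3) = nRT/P = 3.499 × 0.08206 × 739.15 / 10.5 = 20.21 L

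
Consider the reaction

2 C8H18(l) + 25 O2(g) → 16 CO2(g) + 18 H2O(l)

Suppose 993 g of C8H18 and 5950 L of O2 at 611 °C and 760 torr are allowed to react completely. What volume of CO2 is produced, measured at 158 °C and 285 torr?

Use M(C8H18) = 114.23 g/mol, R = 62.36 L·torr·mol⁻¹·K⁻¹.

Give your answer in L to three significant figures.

4950 L

n(C8H18) = 993 / 114.23 = 8.693 mol
n(O2) = PV/RT = (760 × 5950) / (62.36 × 884.15) = 82.02 mol
For 8.693 mol C8H18, stoichiometry requires (25/2) × 8.693 = 108.7 mol O2; 82.02 mol is available, so O2 is limiting.
n(CO2) = (16/25) × 82.02 = 52.49 mol
V(CO2) = nRT/P = 52.49 × 62.36 × 431.15 / 285 = 4952 L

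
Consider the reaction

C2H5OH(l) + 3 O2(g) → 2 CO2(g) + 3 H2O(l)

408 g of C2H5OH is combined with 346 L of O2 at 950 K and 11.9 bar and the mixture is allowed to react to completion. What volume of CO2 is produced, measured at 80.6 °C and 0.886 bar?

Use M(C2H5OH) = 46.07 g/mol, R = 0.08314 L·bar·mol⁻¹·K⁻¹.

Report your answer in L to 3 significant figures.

n(C2H5OH) = 408 / 46.07 = 8.856 mol
n(O2) = PV/RT = (11.9 × 346) / (0.08314 × 950) = 52.13 mol
For 8.856 mol C2H5OH, stoichiometry requires (3/1) × 8.856 = 26.57 mol O2; 52.13 mol is available, so C2H5OH is limiting.
n(CO2) = (2/1) × 8.856 = 17.71 mol
V(CO2) = nRT/P = 17.71 × 0.08314 × 353.75 / 0.886 = 587.9 L

588 L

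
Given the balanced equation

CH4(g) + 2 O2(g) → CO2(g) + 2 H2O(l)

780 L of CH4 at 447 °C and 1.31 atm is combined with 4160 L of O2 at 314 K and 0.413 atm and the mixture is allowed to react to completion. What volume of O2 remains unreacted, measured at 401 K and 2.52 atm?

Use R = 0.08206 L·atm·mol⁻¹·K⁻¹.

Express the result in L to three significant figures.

n(CH4) = PV/RT = (1.31 × 780) / (0.08206 × 720.15) = 17.29 mol
n(O2) = PV/RT = (0.413 × 4160) / (0.08206 × 314) = 66.68 mol
For 17.29 mol CH4, stoichiometry requires (2/1) × 17.29 = 34.58 mol O2; 66.68 mol is available, so CH4 is limiting.
n(O2) consumed = (2/1) × 17.29 = 34.58 mol; remaining = 66.68 − 34.58 = 32.10 mol
V(O2) = nRT/P = 32.10 × 0.08206 × 401 / 2.52 = 419.2 L

419 L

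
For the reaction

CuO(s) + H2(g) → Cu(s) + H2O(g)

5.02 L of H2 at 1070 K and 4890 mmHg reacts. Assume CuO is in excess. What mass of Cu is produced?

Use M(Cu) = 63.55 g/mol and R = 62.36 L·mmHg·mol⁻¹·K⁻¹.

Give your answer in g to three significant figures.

n(H2) = PV/RT = (4890 × 5.02) / (62.36 × 1070) = 0.3679 mol
n(Cu) = (1/1) × 0.3679 = 0.3679 mol
m(Cu) = 0.3679 × 63.55 = 23.38 g

23.4 g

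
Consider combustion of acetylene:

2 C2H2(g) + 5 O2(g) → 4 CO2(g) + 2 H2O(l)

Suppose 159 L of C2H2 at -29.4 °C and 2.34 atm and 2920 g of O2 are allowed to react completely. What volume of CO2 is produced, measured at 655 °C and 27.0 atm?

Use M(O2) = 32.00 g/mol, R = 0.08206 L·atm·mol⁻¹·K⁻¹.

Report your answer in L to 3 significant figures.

105 L

n(C2H2) = PV/RT = (2.34 × 159) / (0.08206 × 243.75) = 18.60 mol
n(O2) = 2920 / 32.00 = 91.25 mol
For 18.60 mol C2H2, stoichiometry requires (5/2) × 18.60 = 46.50 mol O2; 91.25 mol is available, so C2H2 is limiting.
n(CO2) = (4/2) × 18.60 = 37.20 mol
V(CO2) = nRT/P = 37.20 × 0.08206 × 928.15 / 27.0 = 104.9 L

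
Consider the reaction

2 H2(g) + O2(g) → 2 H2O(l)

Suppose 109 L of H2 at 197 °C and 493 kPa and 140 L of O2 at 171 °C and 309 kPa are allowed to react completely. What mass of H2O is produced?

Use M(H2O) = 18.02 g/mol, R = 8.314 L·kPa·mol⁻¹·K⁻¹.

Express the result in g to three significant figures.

n(H2) = PV/RT = (493 × 109) / (8.314 × 470.15) = 13.75 mol
n(O2) = PV/RT = (309 × 140) / (8.314 × 444.15) = 11.72 mol
For 13.75 mol H2, stoichiometry requires (1/2) × 13.75 = 6.875 mol O2; 11.72 mol is available, so H2 is limiting.
n(H2O) = (2/2) × 13.75 = 13.75 mol
m(H2O) = 13.75 × 18.02 = 247.8 g

248 g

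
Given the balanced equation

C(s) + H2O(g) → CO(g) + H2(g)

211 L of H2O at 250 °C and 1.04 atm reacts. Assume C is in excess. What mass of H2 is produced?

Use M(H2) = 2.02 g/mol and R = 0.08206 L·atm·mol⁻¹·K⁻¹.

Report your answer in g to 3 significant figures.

10.3 g

n(H2O) = PV/RT = (1.04 × 211) / (0.08206 × 523.15) = 5.112 mol
n(H2) = (1/1) × 5.112 = 5.112 mol
m(H2) = 5.112 × 2.02 = 10.33 g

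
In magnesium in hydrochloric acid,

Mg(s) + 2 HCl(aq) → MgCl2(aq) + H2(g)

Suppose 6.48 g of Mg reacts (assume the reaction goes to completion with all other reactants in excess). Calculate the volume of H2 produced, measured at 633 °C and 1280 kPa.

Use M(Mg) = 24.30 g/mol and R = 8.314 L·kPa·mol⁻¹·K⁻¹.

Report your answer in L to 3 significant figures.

1.57 L

n(Mg) = 6.480 / 24.30 = 0.2667 mol
n(H2) = (1/1) × 0.2667 = 0.2667 mol
V = nRT/P = 0.2667 × 8.314 × 906.15 / 1280 = 1.570 L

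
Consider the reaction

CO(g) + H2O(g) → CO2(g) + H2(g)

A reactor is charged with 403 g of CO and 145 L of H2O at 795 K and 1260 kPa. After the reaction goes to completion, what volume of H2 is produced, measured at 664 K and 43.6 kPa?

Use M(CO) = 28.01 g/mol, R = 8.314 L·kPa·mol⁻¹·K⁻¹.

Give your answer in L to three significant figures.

1820 L

n(CO) = 403 / 28.01 = 14.39 mol
n(H2O) = PV/RT = (1260 × 145) / (8.314 × 795) = 27.64 mol
For 14.39 mol CO, stoichiometry requires (1/1) × 14.39 = 14.39 mol H2O; 27.64 mol is available, so CO is limiting.
n(H2) = (1/1) × 14.39 = 14.39 mol
V(H2) = nRT/P = 14.39 × 8.314 × 664 / 43.6 = 1822 L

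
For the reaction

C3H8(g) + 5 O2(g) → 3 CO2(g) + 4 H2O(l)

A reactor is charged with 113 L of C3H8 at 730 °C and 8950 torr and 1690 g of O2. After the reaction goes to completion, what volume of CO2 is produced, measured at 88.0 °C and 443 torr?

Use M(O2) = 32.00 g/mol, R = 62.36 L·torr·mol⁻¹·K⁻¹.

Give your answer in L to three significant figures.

1610 L

n(C3H8) = PV/RT = (8950 × 113) / (62.36 × 1003.15) = 16.17 mol
n(O2) = 1690 / 32.00 = 52.81 mol
For 16.17 mol C3H8, stoichiometry requires (5/1) × 16.17 = 80.85 mol O2; 52.81 mol is available, so O2 is limiting.
n(CO2) = (3/5) × 52.81 = 31.69 mol
V(CO2) = nRT/P = 31.69 × 62.36 × 361.15 / 443 = 1611 L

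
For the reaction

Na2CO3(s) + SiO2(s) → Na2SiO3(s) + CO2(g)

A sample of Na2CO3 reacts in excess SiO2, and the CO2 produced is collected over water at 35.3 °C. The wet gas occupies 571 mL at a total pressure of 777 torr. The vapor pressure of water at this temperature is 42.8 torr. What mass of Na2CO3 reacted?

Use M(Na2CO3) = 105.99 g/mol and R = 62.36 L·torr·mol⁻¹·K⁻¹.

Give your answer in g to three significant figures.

2.31 g

P(CO2) = 777 − 42.8 = 734.2 torr
n(CO2) = PV/RT = (734.2 × 0.5710) / (62.36 × 308.45) = 0.02180 mol
n(Na2CO3) = (1/1) × 0.02180 = 0.02180 mol
m(Na2CO3) = 0.02180 × 105.99 = 2.311 g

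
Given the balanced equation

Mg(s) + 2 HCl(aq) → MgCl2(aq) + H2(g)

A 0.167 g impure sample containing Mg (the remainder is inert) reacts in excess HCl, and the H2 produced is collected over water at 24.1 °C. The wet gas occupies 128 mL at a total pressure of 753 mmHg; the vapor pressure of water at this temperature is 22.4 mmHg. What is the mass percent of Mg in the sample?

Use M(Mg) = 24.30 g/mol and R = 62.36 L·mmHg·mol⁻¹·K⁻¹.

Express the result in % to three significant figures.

P(H2) = 753 − 22.4 = 730.6 mmHg
n(H2) = PV/RT = (730.6 × 0.1280) / (62.36 × 297.25) = 0.005045 mol
n(Mg) = (1/1) × 0.005045 = 0.005045 mol
m(Mg) = 0.005045 × 24.30 = 0.1226 g
%Mg = 0.1226 / 0.167 × 100 = 73.41%

73.4 %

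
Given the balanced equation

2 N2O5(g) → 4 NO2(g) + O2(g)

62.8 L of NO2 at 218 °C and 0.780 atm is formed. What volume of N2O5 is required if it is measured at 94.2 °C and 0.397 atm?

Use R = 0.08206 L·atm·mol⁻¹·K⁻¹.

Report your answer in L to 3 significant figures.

46.1 L

n(NO2) = PV/RT = (0.780 × 62.8) / (0.08206 × 491.15) = 1.215 mol
n(N2O5) = (2/4) × 1.215 = 0.6075 mol
V = nRT/P = 0.6075 × 0.08206 × 367.35 / 0.397 = 46.13 L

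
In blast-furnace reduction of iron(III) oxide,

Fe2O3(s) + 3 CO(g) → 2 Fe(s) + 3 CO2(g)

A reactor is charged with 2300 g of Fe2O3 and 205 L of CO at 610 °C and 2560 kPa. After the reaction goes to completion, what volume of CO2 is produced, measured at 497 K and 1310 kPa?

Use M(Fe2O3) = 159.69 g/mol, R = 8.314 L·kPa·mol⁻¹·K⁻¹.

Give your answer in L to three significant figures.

n(Fe2O3) = 2300 / 159.69 = 14.40 mol
n(CO) = PV/RT = (2560 × 205) / (8.314 × 883.15) = 71.47 mol
For 14.40 mol Fe2O3, stoichiometry requires (3/1) × 14.40 = 43.20 mol CO; 71.47 mol is available, so Fe2O3 is limiting.
n(CO2) = (3/1) × 14.40 = 43.20 mol
V(CO2) = nRT/P = 43.20 × 8.314 × 497 / 1310 = 136.3 L

136 L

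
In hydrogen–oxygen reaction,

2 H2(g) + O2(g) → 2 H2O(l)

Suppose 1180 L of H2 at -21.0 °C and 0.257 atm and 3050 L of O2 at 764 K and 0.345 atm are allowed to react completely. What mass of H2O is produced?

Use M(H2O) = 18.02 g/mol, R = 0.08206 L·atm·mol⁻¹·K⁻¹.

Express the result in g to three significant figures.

n(H2) = PV/RT = (0.257 × 1180) / (0.08206 × 252.15) = 14.66 mol
n(O2) = PV/RT = (0.345 × 3050) / (0.08206 × 764) = 16.78 mol
For 14.66 mol H2, stoichiometry requires (1/2) × 14.66 = 7.330 mol O2; 16.78 mol is available, so H2 is limiting.
n(H2O) = (2/2) × 14.66 = 14.66 mol
m(H2O) = 14.66 × 18.02 = 264.2 g

264 g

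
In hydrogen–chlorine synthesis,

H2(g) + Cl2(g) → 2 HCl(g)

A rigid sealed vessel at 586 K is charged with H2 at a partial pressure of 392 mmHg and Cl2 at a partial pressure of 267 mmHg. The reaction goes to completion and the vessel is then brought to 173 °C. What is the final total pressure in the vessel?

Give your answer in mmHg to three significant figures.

At constant V, partial pressures at 586 K are proportional to moles, so apply stoichiometry directly to pressures.
P(Cl2) required for 392 mmHg of H2 = (1/1) × 392 = 392.0 mmHg; available 267 mmHg, so Cl2 is limiting.
P(H2) remaining = 392 − (1/1) × 267 = 125.0 mmHg
P(gaseous products) = (2)/1 × 267 = 534.0 mmHg
P_total at 586 K = 125.0 + 534.0 = 659.0 mmHg
Scaling to 173 °C: P = 659.0 × 446.15/586 = 501.7 mmHg

502 mmHg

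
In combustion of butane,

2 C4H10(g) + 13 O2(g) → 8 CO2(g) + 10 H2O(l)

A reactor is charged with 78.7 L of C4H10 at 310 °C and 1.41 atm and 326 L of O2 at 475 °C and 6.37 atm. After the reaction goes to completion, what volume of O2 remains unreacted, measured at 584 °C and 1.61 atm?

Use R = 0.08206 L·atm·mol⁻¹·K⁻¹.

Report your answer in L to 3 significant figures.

819 L

n(C4H10) = PV/RT = (1.41 × 78.7) / (0.08206 × 583.15) = 2.319 mol
n(O2) = PV/RT = (6.37 × 326) / (0.08206 × 748.15) = 33.82 mol
For 2.319 mol C4H10, stoichiometry requires (13/2) × 2.319 = 15.07 mol O2; 33.82 mol is available, so C4H10 is limiting.
n(O2) consumed = (13/2) × 2.319 = 15.07 mol; remaining = 33.82 − 15.07 = 18.75 mol
V(O2) = nRT/P = 18.75 × 0.08206 × 857.15 / 1.61 = 819.2 L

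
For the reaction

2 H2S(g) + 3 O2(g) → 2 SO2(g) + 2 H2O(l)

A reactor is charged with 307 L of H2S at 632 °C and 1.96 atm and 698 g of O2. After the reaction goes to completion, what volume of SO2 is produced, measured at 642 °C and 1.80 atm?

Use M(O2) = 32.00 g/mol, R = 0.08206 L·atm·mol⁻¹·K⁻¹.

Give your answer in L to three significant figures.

n(H2S) = PV/RT = (1.96 × 307) / (0.08206 × 905.15) = 8.101 mol
n(O2) = 698 / 32.00 = 21.81 mol
For 8.101 mol H2S, stoichiometry requires (3/2) × 8.101 = 12.15 mol O2; 21.81 mol is available, so H2S is limiting.
n(SO2) = (2/2) × 8.101 = 8.101 mol
V(SO2) = nRT/P = 8.101 × 0.08206 × 915.15 / 1.80 = 338.0 L

338 L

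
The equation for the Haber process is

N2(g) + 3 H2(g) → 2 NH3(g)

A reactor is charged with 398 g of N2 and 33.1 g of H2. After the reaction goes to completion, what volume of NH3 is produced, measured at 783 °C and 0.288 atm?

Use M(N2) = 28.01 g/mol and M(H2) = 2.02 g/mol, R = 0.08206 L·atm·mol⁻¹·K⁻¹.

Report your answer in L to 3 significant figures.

3290 L

n(N2) = 398 / 28.01 = 14.21 mol
n(H2) = 33.1 / 2.02 = 16.39 mol
For 14.21 mol N2, stoichiometry requires (3/1) × 14.21 = 42.63 mol H2; 16.39 mol is available, so H2 is limiting.
n(NH3) = (2/3) × 16.39 = 10.93 mol
V(NH3) = nRT/P = 10.93 × 0.08206 × 1056.15 / 0.288 = 3289 L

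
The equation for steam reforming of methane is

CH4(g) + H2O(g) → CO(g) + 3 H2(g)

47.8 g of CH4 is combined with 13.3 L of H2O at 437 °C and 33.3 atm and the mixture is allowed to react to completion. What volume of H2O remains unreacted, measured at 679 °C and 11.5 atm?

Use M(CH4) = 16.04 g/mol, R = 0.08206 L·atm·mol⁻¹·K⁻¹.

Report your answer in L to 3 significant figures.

31.4 L

n(CH4) = 47.8 / 16.04 = 2.980 mol
n(H2O) = PV/RT = (33.3 × 13.3) / (0.08206 × 710.15) = 7.600 mol
For 2.980 mol CH4, stoichiometry requires (1/1) × 2.980 = 2.980 mol H2O; 7.600 mol is available, so CH4 is limiting.
n(H2O) consumed = (1/1) × 2.980 = 2.980 mol; remaining = 7.600 − 2.980 = 4.620 mol
V(H2O) = nRT/P = 4.620 × 0.08206 × 952.15 / 11.5 = 31.39 L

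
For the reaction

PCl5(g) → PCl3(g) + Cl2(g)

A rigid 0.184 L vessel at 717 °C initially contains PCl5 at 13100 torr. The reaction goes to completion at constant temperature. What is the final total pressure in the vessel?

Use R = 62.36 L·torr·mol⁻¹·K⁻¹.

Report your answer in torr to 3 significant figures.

Rigid vessel, constant T ⇒ P scales with total gas moles (1 → 2).
P_final = (2/1) × 13100 = 26200 torr

26200 torr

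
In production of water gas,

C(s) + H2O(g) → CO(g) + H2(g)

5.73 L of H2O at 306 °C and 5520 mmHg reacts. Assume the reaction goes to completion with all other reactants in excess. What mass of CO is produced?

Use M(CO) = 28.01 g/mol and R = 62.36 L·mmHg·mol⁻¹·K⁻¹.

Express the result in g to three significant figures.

24.5 g

n(H2O) = PV/RT = (5520 × 5.73) / (62.36 × 579.15) = 0.8758 mol
n(CO) = (1/1) × 0.8758 = 0.8758 mol
m(CO) = 0.8758 × 28.01 = 24.53 g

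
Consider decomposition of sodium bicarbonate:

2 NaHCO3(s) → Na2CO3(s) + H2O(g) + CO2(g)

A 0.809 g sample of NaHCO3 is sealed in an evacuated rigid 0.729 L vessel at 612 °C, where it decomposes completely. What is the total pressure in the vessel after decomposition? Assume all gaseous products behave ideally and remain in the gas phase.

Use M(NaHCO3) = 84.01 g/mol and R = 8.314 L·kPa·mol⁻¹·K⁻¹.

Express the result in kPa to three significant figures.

97.2 kPa

n(NaHCO3) = 0.809 / 84.01 = 0.009630 mol
n(gas produced) = (2/2) × 0.009630 = 0.009630 mol
P = nRT/V = 0.009630 × 8.314 × 885.15 / 0.729 = 97.21 kPa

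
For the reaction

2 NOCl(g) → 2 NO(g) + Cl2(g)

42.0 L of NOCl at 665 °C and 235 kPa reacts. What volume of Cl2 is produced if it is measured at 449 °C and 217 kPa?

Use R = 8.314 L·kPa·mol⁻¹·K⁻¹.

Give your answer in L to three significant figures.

n(NOCl) = PV/RT = (235 × 42.0) / (8.314 × 938.15) = 1.265 mol
n(Cl2) = (1/2) × 1.265 = 0.6325 mol
V = nRT/P = 0.6325 × 8.314 × 722.15 / 217 = 17.50 L

17.5 L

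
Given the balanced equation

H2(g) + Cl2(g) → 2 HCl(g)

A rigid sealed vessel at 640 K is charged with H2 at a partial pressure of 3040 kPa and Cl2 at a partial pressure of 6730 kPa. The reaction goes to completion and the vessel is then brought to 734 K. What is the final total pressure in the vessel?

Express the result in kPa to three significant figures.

With V and T fixed, P_i ∝ n_i, so the mole ratios apply directly to partial pressures at 640 K.
P(Cl2) required for 3040 kPa of H2 = (1/1) × 3040 = 3040 kPa; available 6730 kPa, so H2 is limiting.
P(Cl2) remaining = 6730 − (1/1) × 3040 = 3690 kPa
P(gaseous products) = (2)/1 × 3040 = 6080 kPa
P_total at 640 K = 3690 + 6080 = 9770 kPa
Scaling to 734 K: P = 9770 × 734/640 = 11200 kPa

11200 kPa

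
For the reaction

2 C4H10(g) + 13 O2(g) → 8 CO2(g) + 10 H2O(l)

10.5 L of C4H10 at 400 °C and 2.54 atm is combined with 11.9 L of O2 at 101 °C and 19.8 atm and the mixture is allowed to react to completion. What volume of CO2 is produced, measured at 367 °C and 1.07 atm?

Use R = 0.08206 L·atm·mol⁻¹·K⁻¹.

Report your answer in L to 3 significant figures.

n(C4H10) = PV/RT = (2.54 × 10.5) / (0.08206 × 673.15) = 0.4828 mol
n(O2) = PV/RT = (19.8 × 11.9) / (0.08206 × 374.15) = 7.674 mol
For 0.4828 mol C4H10, stoichiometry requires (13/2) × 0.4828 = 3.138 mol O2; 7.674 mol is available, so C4H10 is limiting.
n(CO2) = (8/2) × 0.4828 = 1.931 mol
V(CO2) = nRT/P = 1.931 × 0.08206 × 640.15 / 1.07 = 94.80 L

94.8 L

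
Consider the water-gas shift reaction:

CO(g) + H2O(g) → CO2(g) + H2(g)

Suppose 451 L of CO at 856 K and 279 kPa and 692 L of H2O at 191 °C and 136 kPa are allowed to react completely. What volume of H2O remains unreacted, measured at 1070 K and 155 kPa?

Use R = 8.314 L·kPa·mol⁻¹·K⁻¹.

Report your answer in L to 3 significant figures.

385 L

n(CO) = PV/RT = (279 × 451) / (8.314 × 856) = 17.68 mol
n(H2O) = PV/RT = (136 × 692) / (8.314 × 464.15) = 24.39 mol
For 17.68 mol CO, stoichiometry requires (1/1) × 17.68 = 17.68 mol H2O; 24.39 mol is available, so CO is limiting.
n(H2O) consumed = (1/1) × 17.68 = 17.68 mol; remaining = 24.39 − 17.68 = 6.710 mol
V(H2O) = nRT/P = 6.710 × 8.314 × 1070 / 155 = 385.1 L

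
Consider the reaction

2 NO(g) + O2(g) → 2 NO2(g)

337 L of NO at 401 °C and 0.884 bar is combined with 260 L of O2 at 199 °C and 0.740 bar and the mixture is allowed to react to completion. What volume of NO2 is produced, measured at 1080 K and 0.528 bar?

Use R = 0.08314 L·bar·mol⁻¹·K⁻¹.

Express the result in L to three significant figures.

n(NO) = PV/RT = (0.884 × 337) / (0.08314 × 674.15) = 5.315 mol
n(O2) = PV/RT = (0.740 × 260) / (0.08314 × 472.15) = 4.901 mol
For 5.315 mol NO, stoichiometry requires (1/2) × 5.315 = 2.658 mol O2; 4.901 mol is available, so NO is limiting.
n(NO2) = (2/2) × 5.315 = 5.315 mol
V(NO2) = nRT/P = 5.315 × 0.08314 × 1080 / 0.528 = 903.9 L

904 L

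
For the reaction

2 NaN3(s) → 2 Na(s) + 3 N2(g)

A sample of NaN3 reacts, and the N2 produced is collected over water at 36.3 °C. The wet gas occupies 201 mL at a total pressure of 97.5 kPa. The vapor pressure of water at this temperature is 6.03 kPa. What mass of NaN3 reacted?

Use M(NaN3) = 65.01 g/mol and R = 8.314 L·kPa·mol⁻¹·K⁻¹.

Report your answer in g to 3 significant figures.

0.310 g

P(N2) = 97.5 − 6.03 = 91.47 kPa
n(N2) = PV/RT = (91.47 × 0.2010) / (8.314 × 309.45) = 0.007146 mol
n(NaN3) = (2/3) × 0.007146 = 0.004764 mol
m(NaN3) = 0.004764 × 65.01 = 0.3097 g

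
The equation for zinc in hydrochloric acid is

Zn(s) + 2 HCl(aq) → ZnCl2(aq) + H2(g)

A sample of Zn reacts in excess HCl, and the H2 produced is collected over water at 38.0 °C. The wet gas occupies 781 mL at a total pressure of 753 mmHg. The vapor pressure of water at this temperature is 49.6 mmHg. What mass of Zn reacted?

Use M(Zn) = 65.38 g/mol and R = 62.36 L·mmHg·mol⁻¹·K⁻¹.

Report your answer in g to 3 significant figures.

P(H2) = 753 − 49.6 = 703.4 mmHg
n(H2) = PV/RT = (703.4 × 0.7810) / (62.36 × 311.15) = 0.02831 mol
n(Zn) = (1/1) × 0.02831 = 0.02831 mol
m(Zn) = 0.02831 × 65.38 = 1.851 g

1.85 g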